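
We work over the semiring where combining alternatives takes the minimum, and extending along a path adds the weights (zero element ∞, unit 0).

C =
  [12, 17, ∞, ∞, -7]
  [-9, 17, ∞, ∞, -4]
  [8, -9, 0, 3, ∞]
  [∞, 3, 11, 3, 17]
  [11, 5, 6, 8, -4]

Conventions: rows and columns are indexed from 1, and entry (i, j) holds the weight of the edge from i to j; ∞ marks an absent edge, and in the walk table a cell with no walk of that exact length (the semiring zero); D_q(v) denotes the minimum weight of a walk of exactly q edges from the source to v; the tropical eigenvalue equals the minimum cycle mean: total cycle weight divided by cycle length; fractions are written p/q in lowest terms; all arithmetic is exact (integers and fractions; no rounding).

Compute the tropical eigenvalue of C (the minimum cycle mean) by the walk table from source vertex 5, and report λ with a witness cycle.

q=0: [∞, ∞, ∞, ∞, 0]
q=1: [11, 5, 6, 8, -4]
q=2: [-4, -3, 2, 4, -8]
q=3: [-12, -7, -2, 0, -12]
q=4: [-16, -11, -6, -4, -19]
q=5: [-20, -15, -13, -11, -23]
Optimal cycle mean attained by: cycle 1->5->3->2->1, total (-7) + 6 + (-9) + (-9), length 4.
Answer: λ = -19/4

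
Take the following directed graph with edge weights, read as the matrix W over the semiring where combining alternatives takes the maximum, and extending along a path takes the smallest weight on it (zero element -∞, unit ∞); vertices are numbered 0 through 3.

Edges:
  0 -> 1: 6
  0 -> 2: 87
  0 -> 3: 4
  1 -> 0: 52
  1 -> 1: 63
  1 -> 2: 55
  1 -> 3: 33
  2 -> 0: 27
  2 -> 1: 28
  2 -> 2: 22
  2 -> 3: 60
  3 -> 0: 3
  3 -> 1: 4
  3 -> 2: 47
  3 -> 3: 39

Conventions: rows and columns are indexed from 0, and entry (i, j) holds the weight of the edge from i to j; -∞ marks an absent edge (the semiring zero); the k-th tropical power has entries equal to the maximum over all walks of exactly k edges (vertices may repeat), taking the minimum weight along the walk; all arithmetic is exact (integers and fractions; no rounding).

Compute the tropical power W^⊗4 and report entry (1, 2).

W^⊗2:
  [27, 28, 22, 60]
  [52, 63, 55, 55]
  [28, 28, 47, 39]
  [27, 28, 39, 47]
W^⊗3:
  [28, 28, 47, 39]
  [52, 63, 55, 55]
  [28, 28, 39, 47]
  [28, 28, 47, 39]
W^⊗4:
  [28, 28, 39, 47]
  [52, 63, 55, 55]
  [28, 28, 47, 39]
  [28, 28, 39, 47]
Key observation: the optimum is the walk 1->1->1->1->2, with weight 63 min 63 min 63 min 55 = 55.
Optimal value attained by: walk 1->1->1->1->2.
Answer: (W^⊗4)[1][2] = 55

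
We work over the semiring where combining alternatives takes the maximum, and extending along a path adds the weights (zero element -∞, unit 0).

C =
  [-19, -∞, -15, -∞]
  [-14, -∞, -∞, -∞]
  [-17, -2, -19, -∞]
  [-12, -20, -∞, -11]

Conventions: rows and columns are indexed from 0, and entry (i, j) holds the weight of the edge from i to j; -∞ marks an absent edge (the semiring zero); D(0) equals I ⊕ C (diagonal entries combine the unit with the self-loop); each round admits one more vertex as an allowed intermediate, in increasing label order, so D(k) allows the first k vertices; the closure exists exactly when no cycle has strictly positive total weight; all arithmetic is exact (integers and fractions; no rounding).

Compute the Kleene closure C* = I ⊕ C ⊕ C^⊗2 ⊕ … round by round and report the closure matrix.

D(0):
  [0, -∞, -15, -∞]
  [-14, 0, -∞, -∞]
  [-17, -2, 0, -∞]
  [-12, -20, -∞, 0]
D(1):
  [0, -∞, -15, -∞]
  [-14, 0, -29, -∞]
  [-17, -2, 0, -∞]
  [-12, -20, -27, 0]
D(2):
  [0, -∞, -15, -∞]
  [-14, 0, -29, -∞]
  [-16, -2, 0, -∞]
  [-12, -20, -27, 0]
D(3):
  [0, -17, -15, -∞]
  [-14, 0, -29, -∞]
  [-16, -2, 0, -∞]
  [-12, -20, -27, 0]
D(4):
  [0, -17, -15, -∞]
  [-14, 0, -29, -∞]
  [-16, -2, 0, -∞]
  [-12, -20, -27, 0]
Answer: C* = [[0, -17, -15, -∞], [-14, 0, -29, -∞], [-16, -2, 0, -∞], [-12, -20, -27, 0]]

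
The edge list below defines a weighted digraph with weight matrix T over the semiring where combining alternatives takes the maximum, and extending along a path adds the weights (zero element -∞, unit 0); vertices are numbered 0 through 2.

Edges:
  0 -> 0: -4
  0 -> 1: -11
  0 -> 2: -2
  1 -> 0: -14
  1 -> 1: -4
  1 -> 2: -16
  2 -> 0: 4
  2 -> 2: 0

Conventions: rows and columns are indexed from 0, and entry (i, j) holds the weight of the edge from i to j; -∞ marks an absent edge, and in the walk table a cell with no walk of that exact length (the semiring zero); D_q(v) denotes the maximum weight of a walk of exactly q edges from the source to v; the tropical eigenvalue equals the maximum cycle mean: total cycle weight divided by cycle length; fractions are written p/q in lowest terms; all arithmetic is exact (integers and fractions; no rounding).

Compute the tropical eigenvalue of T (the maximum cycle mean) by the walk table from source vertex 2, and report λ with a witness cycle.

q=0: [-∞, -∞, 0]
q=1: [4, -∞, 0]
q=2: [4, -7, 2]
q=3: [6, -7, 2]
Optimal cycle mean attained by: cycle 0->2->0, total (-2) + 4, length 2.
Answer: λ = 1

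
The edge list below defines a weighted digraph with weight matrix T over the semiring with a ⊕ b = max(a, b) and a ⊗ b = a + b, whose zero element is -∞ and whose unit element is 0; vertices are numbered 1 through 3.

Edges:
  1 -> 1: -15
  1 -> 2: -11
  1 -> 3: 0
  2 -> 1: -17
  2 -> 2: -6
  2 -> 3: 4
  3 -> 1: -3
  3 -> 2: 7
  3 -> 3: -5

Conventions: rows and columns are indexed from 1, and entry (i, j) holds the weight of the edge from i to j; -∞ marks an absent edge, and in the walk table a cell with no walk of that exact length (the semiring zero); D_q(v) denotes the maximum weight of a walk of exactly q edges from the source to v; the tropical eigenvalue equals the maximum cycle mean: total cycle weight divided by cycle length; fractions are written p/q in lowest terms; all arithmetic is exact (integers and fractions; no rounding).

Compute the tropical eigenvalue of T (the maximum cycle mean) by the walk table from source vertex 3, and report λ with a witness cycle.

q=0: [-∞, -∞, 0]
q=1: [-3, 7, -5]
q=2: [-8, 2, 11]
q=3: [8, 18, 6]
Optimal cycle mean attained by: cycle 2->3->2, total 4 + 7, length 2.
Answer: λ = 11/2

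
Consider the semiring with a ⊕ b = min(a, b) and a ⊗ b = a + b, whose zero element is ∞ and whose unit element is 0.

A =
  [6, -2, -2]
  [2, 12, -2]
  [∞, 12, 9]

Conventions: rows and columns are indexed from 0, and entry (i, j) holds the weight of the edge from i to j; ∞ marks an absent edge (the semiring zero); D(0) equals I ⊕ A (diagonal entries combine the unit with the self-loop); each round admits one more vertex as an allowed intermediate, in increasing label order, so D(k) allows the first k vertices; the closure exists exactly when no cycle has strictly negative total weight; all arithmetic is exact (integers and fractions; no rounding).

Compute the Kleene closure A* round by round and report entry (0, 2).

D(0):
  [0, -2, -2]
  [2, 0, -2]
  [∞, 12, 0]
D(1):
  [0, -2, -2]
  [2, 0, -2]
  [∞, 12, 0]
D(2):
  [0, -2, -4]
  [2, 0, -2]
  [14, 12, 0]
D(3):
  [0, -2, -4]
  [2, 0, -2]
  [14, 12, 0]
Answer: A*[0][2] = -4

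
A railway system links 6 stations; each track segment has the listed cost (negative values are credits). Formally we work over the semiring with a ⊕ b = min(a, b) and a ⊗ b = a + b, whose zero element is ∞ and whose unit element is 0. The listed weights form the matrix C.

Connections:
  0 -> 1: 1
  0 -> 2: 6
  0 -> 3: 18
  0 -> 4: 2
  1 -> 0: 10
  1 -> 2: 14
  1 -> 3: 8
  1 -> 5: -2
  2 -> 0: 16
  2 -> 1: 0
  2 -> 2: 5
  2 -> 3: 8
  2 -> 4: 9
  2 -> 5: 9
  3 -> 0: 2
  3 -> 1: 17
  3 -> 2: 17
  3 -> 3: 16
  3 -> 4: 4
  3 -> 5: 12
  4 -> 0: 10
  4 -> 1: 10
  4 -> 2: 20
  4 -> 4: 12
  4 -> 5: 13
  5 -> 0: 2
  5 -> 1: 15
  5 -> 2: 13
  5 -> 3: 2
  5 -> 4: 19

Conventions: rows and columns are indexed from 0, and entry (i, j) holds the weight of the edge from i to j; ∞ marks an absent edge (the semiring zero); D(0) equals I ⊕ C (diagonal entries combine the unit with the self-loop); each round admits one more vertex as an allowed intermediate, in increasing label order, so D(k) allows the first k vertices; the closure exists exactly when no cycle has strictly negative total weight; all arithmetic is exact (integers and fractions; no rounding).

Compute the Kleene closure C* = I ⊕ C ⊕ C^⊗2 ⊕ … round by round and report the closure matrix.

D(0):
  [0, 1, 6, 18, 2, ∞]
  [10, 0, 14, 8, ∞, -2]
  [16, 0, 0, 8, 9, 9]
  [2, 17, 17, 0, 4, 12]
  [10, 10, 20, ∞, 0, 13]
  [2, 15, 13, 2, 19, 0]
D(1):
  [0, 1, 6, 18, 2, ∞]
  [10, 0, 14, 8, 12, -2]
  [16, 0, 0, 8, 9, 9]
  [2, 3, 8, 0, 4, 12]
  [10, 10, 16, 28, 0, 13]
  [2, 3, 8, 2, 4, 0]
D(2):
  [0, 1, 6, 9, 2, -1]
  [10, 0, 14, 8, 12, -2]
  [10, 0, 0, 8, 9, -2]
  [2, 3, 8, 0, 4, 1]
  [10, 10, 16, 18, 0, 8]
  [2, 3, 8, 2, 4, 0]
D(3):
  [0, 1, 6, 9, 2, -1]
  [10, 0, 14, 8, 12, -2]
  [10, 0, 0, 8, 9, -2]
  [2, 3, 8, 0, 4, 1]
  [10, 10, 16, 18, 0, 8]
  [2, 3, 8, 2, 4, 0]
D(4):
  [0, 1, 6, 9, 2, -1]
  [10, 0, 14, 8, 12, -2]
  [10, 0, 0, 8, 9, -2]
  [2, 3, 8, 0, 4, 1]
  [10, 10, 16, 18, 0, 8]
  [2, 3, 8, 2, 4, 0]
D(5):
  [0, 1, 6, 9, 2, -1]
  [10, 0, 14, 8, 12, -2]
  [10, 0, 0, 8, 9, -2]
  [2, 3, 8, 0, 4, 1]
  [10, 10, 16, 18, 0, 8]
  [2, 3, 8, 2, 4, 0]
D(6):
  [0, 1, 6, 1, 2, -1]
  [0, 0, 6, 0, 2, -2]
  [0, 0, 0, 0, 2, -2]
  [2, 3, 8, 0, 4, 1]
  [10, 10, 16, 10, 0, 8]
  [2, 3, 8, 2, 4, 0]
Answer: C* = [[0, 1, 6, 1, 2, -1], [0, 0, 6, 0, 2, -2], [0, 0, 0, 0, 2, -2], [2, 3, 8, 0, 4, 1], [10, 10, 16, 10, 0, 8], [2, 3, 8, 2, 4, 0]]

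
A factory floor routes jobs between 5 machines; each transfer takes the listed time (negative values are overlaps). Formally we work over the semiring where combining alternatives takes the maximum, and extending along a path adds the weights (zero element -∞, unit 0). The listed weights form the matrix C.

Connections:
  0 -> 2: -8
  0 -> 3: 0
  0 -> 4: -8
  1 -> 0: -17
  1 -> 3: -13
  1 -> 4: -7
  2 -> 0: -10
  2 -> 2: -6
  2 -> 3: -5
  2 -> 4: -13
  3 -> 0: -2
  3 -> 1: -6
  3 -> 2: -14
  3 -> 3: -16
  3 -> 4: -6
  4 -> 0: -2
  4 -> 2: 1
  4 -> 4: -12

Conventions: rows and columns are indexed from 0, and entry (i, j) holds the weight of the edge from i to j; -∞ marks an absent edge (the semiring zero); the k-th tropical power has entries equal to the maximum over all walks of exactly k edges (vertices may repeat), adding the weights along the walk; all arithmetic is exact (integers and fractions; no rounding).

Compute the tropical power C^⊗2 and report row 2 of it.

C^⊗2:
  [-2, -6, -7, -13, -6]
  [-9, -19, -6, -17, -19]
  [-7, -11, -12, -10, -11]
  [-8, -22, -5, -2, -10]
  [-9, -∞, -5, -2, -10]
Answer: row 2 of C^⊗2 = [-7, -11, -12, -10, -11]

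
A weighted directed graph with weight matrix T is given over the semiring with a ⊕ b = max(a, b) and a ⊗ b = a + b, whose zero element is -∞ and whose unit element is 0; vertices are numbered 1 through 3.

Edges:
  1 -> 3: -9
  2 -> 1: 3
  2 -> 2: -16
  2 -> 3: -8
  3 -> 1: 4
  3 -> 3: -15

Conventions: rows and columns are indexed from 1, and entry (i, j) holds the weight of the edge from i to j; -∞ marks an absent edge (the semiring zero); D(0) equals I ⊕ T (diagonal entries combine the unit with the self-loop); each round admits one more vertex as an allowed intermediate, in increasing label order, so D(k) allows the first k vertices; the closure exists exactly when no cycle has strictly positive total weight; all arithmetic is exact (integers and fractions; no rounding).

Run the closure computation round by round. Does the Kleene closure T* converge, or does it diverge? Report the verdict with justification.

D(0):
  [0, -∞, -9]
  [3, 0, -8]
  [4, -∞, 0]
D(1):
  [0, -∞, -9]
  [3, 0, -6]
  [4, -∞, 0]
D(2):
  [0, -∞, -9]
  [3, 0, -6]
  [4, -∞, 0]
D(3):
  [0, -∞, -9]
  [3, 0, -6]
  [4, -∞, 0]
Key observation: every diagonal entry stays at the unit through all rounds, so no improving cycle exists.
Answer: CONVERGES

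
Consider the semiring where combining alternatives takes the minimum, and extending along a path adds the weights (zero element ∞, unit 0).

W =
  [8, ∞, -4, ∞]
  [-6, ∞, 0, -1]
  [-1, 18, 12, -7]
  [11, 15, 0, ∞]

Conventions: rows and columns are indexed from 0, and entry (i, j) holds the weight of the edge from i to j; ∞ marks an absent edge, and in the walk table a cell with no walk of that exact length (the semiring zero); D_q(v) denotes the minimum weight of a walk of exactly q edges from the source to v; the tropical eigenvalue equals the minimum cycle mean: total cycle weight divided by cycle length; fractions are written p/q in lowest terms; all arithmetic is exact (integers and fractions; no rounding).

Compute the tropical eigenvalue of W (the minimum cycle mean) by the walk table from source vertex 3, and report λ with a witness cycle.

q=0: [∞, ∞, ∞, 0]
q=1: [11, 15, 0, ∞]
q=2: [-1, 18, 7, -7]
q=3: [4, 8, -7, 0]
q=4: [-8, 11, 0, -14]
Optimal cycle mean attained by: cycle 2->3->2, total (-7) + 0, length 2.
Answer: λ = -7/2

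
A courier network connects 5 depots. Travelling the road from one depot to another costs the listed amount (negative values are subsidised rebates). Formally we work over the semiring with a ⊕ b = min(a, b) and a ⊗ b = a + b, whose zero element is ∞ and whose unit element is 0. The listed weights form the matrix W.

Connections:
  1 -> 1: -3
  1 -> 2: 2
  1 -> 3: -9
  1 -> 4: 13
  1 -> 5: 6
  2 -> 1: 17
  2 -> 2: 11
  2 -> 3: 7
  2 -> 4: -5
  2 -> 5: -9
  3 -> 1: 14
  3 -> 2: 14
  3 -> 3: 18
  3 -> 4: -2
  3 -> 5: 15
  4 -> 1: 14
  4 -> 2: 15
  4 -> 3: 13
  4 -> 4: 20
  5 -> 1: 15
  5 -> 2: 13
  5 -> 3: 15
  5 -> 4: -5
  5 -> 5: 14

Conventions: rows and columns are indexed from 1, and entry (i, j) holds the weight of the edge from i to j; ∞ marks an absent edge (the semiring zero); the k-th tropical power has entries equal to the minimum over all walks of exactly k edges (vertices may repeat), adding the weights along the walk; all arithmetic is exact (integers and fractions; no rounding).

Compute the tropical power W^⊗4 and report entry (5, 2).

W^⊗2:
  [-6, -1, -12, -11, -7]
  [6, 4, 6, -14, 2]
  [11, 13, 5, 9, 5]
  [11, 16, 5, 10, 6]
  [9, 10, 6, 8, 4]
W^⊗3:
  [-9, -4, -15, -14, -10]
  [0, 1, -3, -3, -5]
  [8, 13, 2, 0, 4]
  [8, 13, 2, 1, 7]
  [6, 11, 0, -1, 1]
W^⊗4:
  [-12, -7, -18, -17, -13]
  [-3, 2, -9, -10, -8]
  [5, 10, -1, -1, 4]
  [5, 10, -1, 0, 4]
  [3, 8, -3, -4, 2]
Key observation: the optimum is the walk 5->4->1->1->2, with weight (-5) + 14 + (-3) + 2 = 8.
Optimal value attained by: walk 5->4->1->1->2.
Answer: (W^⊗4)[5][2] = 8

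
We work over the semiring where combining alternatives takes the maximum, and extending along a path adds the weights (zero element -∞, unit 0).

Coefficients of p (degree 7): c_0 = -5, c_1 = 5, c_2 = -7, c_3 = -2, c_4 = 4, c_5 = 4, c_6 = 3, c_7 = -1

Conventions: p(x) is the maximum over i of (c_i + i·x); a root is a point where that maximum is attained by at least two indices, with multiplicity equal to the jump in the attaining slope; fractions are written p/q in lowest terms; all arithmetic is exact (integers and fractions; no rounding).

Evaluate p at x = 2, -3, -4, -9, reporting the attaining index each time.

p(2) = max(-5+0·2=-5, 5+1·2=7, -7+2·2=-3, -2+3·2=4, 4+4·2=12, 4+5·2=14, 3+6·2=15, -1+7·2=13) = 15 (attained by i=6)
p(-3) = max(-5+0·(-3)=-5, 5+1·(-3)=2, -7+2·(-3)=-13, -2+3·(-3)=-11, 4+4·(-3)=-8, 4+5·(-3)=-11, 3+6·(-3)=-15, -1+7·(-3)=-22) = 2 (attained by i=1)
p(-4) = max(-5+0·(-4)=-5, 5+1·(-4)=1, -7+2·(-4)=-15, -2+3·(-4)=-14, 4+4·(-4)=-12, 4+5·(-4)=-16, 3+6·(-4)=-21, -1+7·(-4)=-29) = 1 (attained by i=1)
p(-9) = max(-5+0·(-9)=-5, 5+1·(-9)=-4, -7+2·(-9)=-25, -2+3·(-9)=-29, 4+4·(-9)=-32, 4+5·(-9)=-41, 3+6·(-9)=-51, -1+7·(-9)=-64) = -4 (attained by i=1)
Answer: p(2) = 15; p(-3) = 2; p(-4) = 1; p(-9) = -4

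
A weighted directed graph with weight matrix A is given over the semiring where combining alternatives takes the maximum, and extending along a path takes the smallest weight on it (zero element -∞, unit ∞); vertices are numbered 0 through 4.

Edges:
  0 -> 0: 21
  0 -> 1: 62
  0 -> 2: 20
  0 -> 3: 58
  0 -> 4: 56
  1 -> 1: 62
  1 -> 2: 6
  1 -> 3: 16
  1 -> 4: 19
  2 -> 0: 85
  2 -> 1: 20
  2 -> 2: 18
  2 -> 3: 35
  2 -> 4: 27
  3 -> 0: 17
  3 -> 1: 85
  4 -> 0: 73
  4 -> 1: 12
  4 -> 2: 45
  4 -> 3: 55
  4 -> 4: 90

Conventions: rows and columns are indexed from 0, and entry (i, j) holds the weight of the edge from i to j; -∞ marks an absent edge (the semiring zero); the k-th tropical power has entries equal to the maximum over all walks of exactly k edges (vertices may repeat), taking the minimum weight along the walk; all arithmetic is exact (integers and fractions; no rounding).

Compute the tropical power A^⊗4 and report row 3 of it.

A^⊗2:
  [56, 62, 45, 55, 56]
  [19, 62, 19, 19, 19]
  [27, 62, 27, 58, 56]
  [17, 62, 17, 17, 19]
  [73, 62, 45, 58, 90]
A^⊗3:
  [56, 62, 45, 56, 56]
  [19, 62, 19, 19, 19]
  [56, 62, 45, 55, 56]
  [19, 62, 19, 19, 19]
  [73, 62, 45, 58, 90]
A^⊗4:
  [56, 62, 45, 56, 56]
  [19, 62, 19, 19, 19]
  [56, 62, 45, 56, 56]
  [19, 62, 19, 19, 19]
  [73, 62, 45, 58, 90]
Answer: row 3 of A^⊗4 = [19, 62, 19, 19, 19]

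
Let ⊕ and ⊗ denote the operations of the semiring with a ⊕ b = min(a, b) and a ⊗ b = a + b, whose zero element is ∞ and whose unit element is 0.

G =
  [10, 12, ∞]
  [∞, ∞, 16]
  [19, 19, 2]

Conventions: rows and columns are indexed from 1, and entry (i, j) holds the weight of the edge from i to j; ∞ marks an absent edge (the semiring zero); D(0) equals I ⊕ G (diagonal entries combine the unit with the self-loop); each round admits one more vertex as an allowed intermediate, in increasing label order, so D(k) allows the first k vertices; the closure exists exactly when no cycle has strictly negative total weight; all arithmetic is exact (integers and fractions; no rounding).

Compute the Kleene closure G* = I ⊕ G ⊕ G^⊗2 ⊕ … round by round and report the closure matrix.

D(0):
  [0, 12, ∞]
  [∞, 0, 16]
  [19, 19, 0]
D(1):
  [0, 12, ∞]
  [∞, 0, 16]
  [19, 19, 0]
D(2):
  [0, 12, 28]
  [∞, 0, 16]
  [19, 19, 0]
D(3):
  [0, 12, 28]
  [35, 0, 16]
  [19, 19, 0]
Answer: G* = [[0, 12, 28], [35, 0, 16], [19, 19, 0]]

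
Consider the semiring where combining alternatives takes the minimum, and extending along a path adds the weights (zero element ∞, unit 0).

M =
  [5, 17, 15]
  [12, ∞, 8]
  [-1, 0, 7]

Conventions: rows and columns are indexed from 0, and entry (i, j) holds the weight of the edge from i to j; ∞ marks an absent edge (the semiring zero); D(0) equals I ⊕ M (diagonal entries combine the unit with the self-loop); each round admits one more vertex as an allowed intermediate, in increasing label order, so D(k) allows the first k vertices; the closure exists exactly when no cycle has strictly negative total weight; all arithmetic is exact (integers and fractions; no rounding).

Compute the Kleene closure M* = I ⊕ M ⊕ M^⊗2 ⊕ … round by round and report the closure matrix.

D(0):
  [0, 17, 15]
  [12, 0, 8]
  [-1, 0, 0]
D(1):
  [0, 17, 15]
  [12, 0, 8]
  [-1, 0, 0]
D(2):
  [0, 17, 15]
  [12, 0, 8]
  [-1, 0, 0]
D(3):
  [0, 15, 15]
  [7, 0, 8]
  [-1, 0, 0]
Answer: M* = [[0, 15, 15], [7, 0, 8], [-1, 0, 0]]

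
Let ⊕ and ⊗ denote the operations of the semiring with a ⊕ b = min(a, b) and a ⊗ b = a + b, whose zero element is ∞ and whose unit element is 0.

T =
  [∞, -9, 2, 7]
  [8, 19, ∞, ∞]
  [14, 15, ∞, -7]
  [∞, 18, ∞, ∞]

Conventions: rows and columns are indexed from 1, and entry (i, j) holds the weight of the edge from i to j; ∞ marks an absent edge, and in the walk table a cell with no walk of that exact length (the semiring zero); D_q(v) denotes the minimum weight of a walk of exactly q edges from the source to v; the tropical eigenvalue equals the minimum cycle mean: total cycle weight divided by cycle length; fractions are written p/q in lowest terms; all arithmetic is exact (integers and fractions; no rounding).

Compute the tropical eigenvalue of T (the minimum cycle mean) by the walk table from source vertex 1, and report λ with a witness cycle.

q=0: [0, ∞, ∞, ∞]
q=1: [∞, -9, 2, 7]
q=2: [-1, 10, ∞, -5]
q=3: [18, -10, 1, 6]
q=4: [-2, 9, 20, -6]
Optimal cycle mean attained by: cycle 1->2->1, total (-9) + 8, length 2.
Answer: λ = -1/2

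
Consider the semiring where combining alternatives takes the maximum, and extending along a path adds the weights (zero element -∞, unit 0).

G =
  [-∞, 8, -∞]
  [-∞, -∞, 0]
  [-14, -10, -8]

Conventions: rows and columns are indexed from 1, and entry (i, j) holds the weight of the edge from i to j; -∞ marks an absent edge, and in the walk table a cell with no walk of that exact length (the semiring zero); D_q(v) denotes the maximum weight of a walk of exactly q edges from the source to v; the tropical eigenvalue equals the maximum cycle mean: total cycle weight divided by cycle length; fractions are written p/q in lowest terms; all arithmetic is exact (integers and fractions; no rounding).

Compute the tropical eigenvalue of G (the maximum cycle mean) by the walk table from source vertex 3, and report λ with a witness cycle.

q=0: [-∞, -∞, 0]
q=1: [-14, -10, -8]
q=2: [-22, -6, -10]
q=3: [-24, -14, -6]
Optimal cycle mean attained by: cycle 1->2->3->1, total 8 + 0 + (-14), length 3.
Answer: λ = -2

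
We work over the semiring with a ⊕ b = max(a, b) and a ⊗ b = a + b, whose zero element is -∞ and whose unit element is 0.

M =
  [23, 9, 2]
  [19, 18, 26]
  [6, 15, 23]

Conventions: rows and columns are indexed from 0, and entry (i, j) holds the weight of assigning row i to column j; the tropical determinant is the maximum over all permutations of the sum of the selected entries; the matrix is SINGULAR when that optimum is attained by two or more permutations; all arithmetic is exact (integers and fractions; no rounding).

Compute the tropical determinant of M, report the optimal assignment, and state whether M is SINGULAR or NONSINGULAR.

σ = (0, 1, 2): 23 + 18 + 23 = 64
σ = (0, 2, 1): 23 + 26 + 15 = 64
σ = (1, 0, 2): 9 + 19 + 23 = 51
σ = (1, 2, 0): 9 + 26 + 6 = 41
σ = (2, 0, 1): 2 + 19 + 15 = 36
σ = (2, 1, 0): 2 + 18 + 6 = 26
Optimal value attained by: σ = (0, 1, 2).
Answer: det⊕(M) = 64; verdict: SINGULAR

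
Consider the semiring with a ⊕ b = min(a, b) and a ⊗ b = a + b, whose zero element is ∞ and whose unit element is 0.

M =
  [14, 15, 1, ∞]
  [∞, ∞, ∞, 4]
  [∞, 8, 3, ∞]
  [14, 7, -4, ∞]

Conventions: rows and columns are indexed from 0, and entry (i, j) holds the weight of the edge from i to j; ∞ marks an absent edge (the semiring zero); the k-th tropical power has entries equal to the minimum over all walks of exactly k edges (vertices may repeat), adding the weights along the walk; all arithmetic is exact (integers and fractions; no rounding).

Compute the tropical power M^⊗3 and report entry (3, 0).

M^⊗2:
  [28, 9, 4, 19]
  [18, 11, 0, ∞]
  [∞, 11, 6, 12]
  [28, 4, -1, 11]
M^⊗3:
  [33, 12, 7, 13]
  [32, 8, 3, 15]
  [26, 14, 8, 15]
  [25, 7, 2, 8]
Key observation: the optimum is the walk 3->1->3->0, with weight 7 + 4 + 14 = 25.
Optimal value attained by: walk 3->1->3->0.
Answer: (M^⊗3)[3][0] = 25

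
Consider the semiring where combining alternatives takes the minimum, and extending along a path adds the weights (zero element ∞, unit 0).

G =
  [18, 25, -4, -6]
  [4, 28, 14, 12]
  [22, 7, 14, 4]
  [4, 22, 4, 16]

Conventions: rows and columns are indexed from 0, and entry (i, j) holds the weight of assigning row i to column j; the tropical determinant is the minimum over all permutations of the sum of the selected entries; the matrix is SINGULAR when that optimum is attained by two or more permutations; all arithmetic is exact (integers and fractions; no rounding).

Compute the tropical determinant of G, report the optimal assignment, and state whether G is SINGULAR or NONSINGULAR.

σ = (0, 1, 2, 3): 18 + 28 + 14 + 16 = 76
σ = (0, 1, 3, 2): 18 + 28 + 4 + 4 = 54
σ = (0, 2, 1, 3): 18 + 14 + 7 + 16 = 55
σ = (0, 2, 3, 1): 18 + 14 + 4 + 22 = 58
σ = (0, 3, 1, 2): 18 + 12 + 7 + 4 = 41
σ = (0, 3, 2, 1): 18 + 12 + 14 + 22 = 66
σ = (1, 0, 2, 3): 25 + 4 + 14 + 16 = 59
σ = (1, 0, 3, 2): 25 + 4 + 4 + 4 = 37
σ = (1, 2, 0, 3): 25 + 14 + 22 + 16 = 77
σ = (1, 2, 3, 0): 25 + 14 + 4 + 4 = 47
σ = (1, 3, 0, 2): 25 + 12 + 22 + 4 = 63
σ = (1, 3, 2, 0): 25 + 12 + 14 + 4 = 55
σ = (2, 0, 1, 3): (-4) + 4 + 7 + 16 = 23
σ = (2, 0, 3, 1): (-4) + 4 + 4 + 22 = 26
σ = (2, 1, 0, 3): (-4) + 28 + 22 + 16 = 62
σ = (2, 1, 3, 0): (-4) + 28 + 4 + 4 = 32
σ = (2, 3, 0, 1): (-4) + 12 + 22 + 22 = 52
σ = (2, 3, 1, 0): (-4) + 12 + 7 + 4 = 19
σ = (3, 0, 1, 2): (-6) + 4 + 7 + 4 = 9
σ = (3, 0, 2, 1): (-6) + 4 + 14 + 22 = 34
σ = (3, 1, 0, 2): (-6) + 28 + 22 + 4 = 48
σ = (3, 1, 2, 0): (-6) + 28 + 14 + 4 = 40
σ = (3, 2, 0, 1): (-6) + 14 + 22 + 22 = 52
σ = (3, 2, 1, 0): (-6) + 14 + 7 + 4 = 19
Optimal value attained by: σ = (3, 0, 1, 2).
Answer: det⊕(G) = 9; verdict: NONSINGULAR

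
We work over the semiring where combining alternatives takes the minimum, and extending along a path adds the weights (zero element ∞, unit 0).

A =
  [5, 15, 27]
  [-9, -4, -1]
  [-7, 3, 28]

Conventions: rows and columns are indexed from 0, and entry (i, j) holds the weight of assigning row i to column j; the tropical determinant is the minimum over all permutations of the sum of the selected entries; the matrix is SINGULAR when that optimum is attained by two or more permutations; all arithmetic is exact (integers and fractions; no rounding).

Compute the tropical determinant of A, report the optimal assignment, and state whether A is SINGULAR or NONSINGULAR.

σ = (0, 1, 2): 5 + (-4) + 28 = 29
σ = (0, 2, 1): 5 + (-1) + 3 = 7
σ = (1, 0, 2): 15 + (-9) + 28 = 34
σ = (1, 2, 0): 15 + (-1) + (-7) = 7
σ = (2, 0, 1): 27 + (-9) + 3 = 21
σ = (2, 1, 0): 27 + (-4) + (-7) = 16
Optimal value attained by: σ = (0, 2, 1).
Answer: det⊕(A) = 7; verdict: SINGULAR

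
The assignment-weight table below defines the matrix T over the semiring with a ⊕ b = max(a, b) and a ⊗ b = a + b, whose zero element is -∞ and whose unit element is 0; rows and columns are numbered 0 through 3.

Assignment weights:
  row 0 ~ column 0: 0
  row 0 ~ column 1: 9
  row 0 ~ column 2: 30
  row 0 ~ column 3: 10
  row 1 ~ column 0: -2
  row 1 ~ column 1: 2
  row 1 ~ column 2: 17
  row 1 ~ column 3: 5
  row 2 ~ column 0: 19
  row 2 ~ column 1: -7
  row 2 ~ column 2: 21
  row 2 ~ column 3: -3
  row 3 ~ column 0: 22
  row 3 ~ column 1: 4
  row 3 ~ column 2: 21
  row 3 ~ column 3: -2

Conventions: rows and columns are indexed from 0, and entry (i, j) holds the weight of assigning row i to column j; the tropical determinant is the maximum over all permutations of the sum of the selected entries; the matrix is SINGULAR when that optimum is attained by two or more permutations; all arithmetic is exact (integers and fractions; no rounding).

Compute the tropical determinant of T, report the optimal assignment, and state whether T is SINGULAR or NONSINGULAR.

σ = (0, 1, 2, 3): 0 + 2 + 21 + (-2) = 21
σ = (0, 1, 3, 2): 0 + 2 + (-3) + 21 = 20
σ = (0, 2, 1, 3): 0 + 17 + (-7) + (-2) = 8
σ = (0, 2, 3, 1): 0 + 17 + (-3) + 4 = 18
σ = (0, 3, 1, 2): 0 + 5 + (-7) + 21 = 19
σ = (0, 3, 2, 1): 0 + 5 + 21 + 4 = 30
σ = (1, 0, 2, 3): 9 + (-2) + 21 + (-2) = 26
σ = (1, 0, 3, 2): 9 + (-2) + (-3) + 21 = 25
σ = (1, 2, 0, 3): 9 + 17 + 19 + (-2) = 43
σ = (1, 2, 3, 0): 9 + 17 + (-3) + 22 = 45
σ = (1, 3, 0, 2): 9 + 5 + 19 + 21 = 54
σ = (1, 3, 2, 0): 9 + 5 + 21 + 22 = 57
σ = (2, 0, 1, 3): 30 + (-2) + (-7) + (-2) = 19
σ = (2, 0, 3, 1): 30 + (-2) + (-3) + 4 = 29
σ = (2, 1, 0, 3): 30 + 2 + 19 + (-2) = 49
σ = (2, 1, 3, 0): 30 + 2 + (-3) + 22 = 51
σ = (2, 3, 0, 1): 30 + 5 + 19 + 4 = 58
σ = (2, 3, 1, 0): 30 + 5 + (-7) + 22 = 50
σ = (3, 0, 1, 2): 10 + (-2) + (-7) + 21 = 22
σ = (3, 0, 2, 1): 10 + (-2) + 21 + 4 = 33
σ = (3, 1, 0, 2): 10 + 2 + 19 + 21 = 52
σ = (3, 1, 2, 0): 10 + 2 + 21 + 22 = 55
σ = (3, 2, 0, 1): 10 + 17 + 19 + 4 = 50
σ = (3, 2, 1, 0): 10 + 17 + (-7) + 22 = 42
Optimal value attained by: σ = (2, 3, 0, 1).
Answer: det⊕(T) = 58; verdict: NONSINGULAR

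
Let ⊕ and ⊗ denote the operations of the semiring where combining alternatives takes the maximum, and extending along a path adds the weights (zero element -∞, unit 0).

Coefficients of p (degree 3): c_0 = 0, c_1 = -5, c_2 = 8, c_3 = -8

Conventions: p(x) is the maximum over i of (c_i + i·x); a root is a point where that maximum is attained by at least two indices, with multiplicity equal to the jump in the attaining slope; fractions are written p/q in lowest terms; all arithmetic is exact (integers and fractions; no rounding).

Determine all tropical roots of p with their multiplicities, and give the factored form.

hull edge (i=0, c=0) to (i=2, c=8): slope 4, span 2
hull edge (i=2, c=8) to (i=3, c=-8): slope -16, span 1
Factored form: p(x) = -8 ⊗ (x ⊕ (-4)) ⊗ (x ⊕ (-4)) ⊗ (x ⊕ 16)
Answer: roots = -4 (mult 2), 16 (mult 1)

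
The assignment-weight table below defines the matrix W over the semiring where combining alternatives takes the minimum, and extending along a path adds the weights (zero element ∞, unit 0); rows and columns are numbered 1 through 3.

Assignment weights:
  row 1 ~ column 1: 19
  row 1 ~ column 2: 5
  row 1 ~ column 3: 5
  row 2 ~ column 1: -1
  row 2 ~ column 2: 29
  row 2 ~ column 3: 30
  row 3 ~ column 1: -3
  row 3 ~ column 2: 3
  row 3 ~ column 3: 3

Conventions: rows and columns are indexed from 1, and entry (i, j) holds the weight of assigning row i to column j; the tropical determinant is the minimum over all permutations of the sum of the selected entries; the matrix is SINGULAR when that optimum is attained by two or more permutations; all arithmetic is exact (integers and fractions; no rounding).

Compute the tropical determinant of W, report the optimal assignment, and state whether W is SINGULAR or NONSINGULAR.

σ = (1, 2, 3): 19 + 29 + 3 = 51
σ = (1, 3, 2): 19 + 30 + 3 = 52
σ = (2, 1, 3): 5 + (-1) + 3 = 7
σ = (2, 3, 1): 5 + 30 + (-3) = 32
σ = (3, 1, 2): 5 + (-1) + 3 = 7
σ = (3, 2, 1): 5 + 29 + (-3) = 31
Optimal value attained by: σ = (2, 1, 3).
Answer: det⊕(W) = 7; verdict: SINGULAR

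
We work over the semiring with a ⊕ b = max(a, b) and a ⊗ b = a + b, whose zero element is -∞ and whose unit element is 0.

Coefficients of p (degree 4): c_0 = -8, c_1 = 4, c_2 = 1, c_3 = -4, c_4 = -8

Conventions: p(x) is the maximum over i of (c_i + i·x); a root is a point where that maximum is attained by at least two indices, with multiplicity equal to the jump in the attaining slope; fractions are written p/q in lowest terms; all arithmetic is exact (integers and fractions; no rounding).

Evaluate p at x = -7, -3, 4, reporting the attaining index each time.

p(-7) = max(-8+0·(-7)=-8, 4+1·(-7)=-3, 1+2·(-7)=-13, -4+3·(-7)=-25, -8+4·(-7)=-36) = -3 (attained by i=1)
p(-3) = max(-8+0·(-3)=-8, 4+1·(-3)=1, 1+2·(-3)=-5, -4+3·(-3)=-13, -8+4·(-3)=-20) = 1 (attained by i=1)
p(4) = max(-8+0·4=-8, 4+1·4=8, 1+2·4=9, -4+3·4=8, -8+4·4=8) = 9 (attained by i=2)
Answer: p(-7) = -3; p(-3) = 1; p(4) = 9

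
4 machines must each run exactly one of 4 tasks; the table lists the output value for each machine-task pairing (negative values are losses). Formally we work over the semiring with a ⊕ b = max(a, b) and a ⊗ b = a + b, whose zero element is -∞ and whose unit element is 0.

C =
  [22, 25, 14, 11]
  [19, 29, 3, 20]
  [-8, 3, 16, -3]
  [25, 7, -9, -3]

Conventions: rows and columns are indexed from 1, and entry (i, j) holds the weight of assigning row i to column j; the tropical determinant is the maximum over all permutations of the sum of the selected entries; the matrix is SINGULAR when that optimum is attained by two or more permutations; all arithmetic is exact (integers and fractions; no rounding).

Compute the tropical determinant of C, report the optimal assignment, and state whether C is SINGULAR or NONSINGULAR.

σ = (1, 2, 3, 4): 22 + 29 + 16 + (-3) = 64
σ = (1, 2, 4, 3): 22 + 29 + (-3) + (-9) = 39
σ = (1, 3, 2, 4): 22 + 3 + 3 + (-3) = 25
σ = (1, 3, 4, 2): 22 + 3 + (-3) + 7 = 29
σ = (1, 4, 2, 3): 22 + 20 + 3 + (-9) = 36
σ = (1, 4, 3, 2): 22 + 20 + 16 + 7 = 65
σ = (2, 1, 3, 4): 25 + 19 + 16 + (-3) = 57
σ = (2, 1, 4, 3): 25 + 19 + (-3) + (-9) = 32
σ = (2, 3, 1, 4): 25 + 3 + (-8) + (-3) = 17
σ = (2, 3, 4, 1): 25 + 3 + (-3) + 25 = 50
σ = (2, 4, 1, 3): 25 + 20 + (-8) + (-9) = 28
σ = (2, 4, 3, 1): 25 + 20 + 16 + 25 = 86
σ = (3, 1, 2, 4): 14 + 19 + 3 + (-3) = 33
σ = (3, 1, 4, 2): 14 + 19 + (-3) + 7 = 37
σ = (3, 2, 1, 4): 14 + 29 + (-8) + (-3) = 32
σ = (3, 2, 4, 1): 14 + 29 + (-3) + 25 = 65
σ = (3, 4, 1, 2): 14 + 20 + (-8) + 7 = 33
σ = (3, 4, 2, 1): 14 + 20 + 3 + 25 = 62
σ = (4, 1, 2, 3): 11 + 19 + 3 + (-9) = 24
σ = (4, 1, 3, 2): 11 + 19 + 16 + 7 = 53
σ = (4, 2, 1, 3): 11 + 29 + (-8) + (-9) = 23
σ = (4, 2, 3, 1): 11 + 29 + 16 + 25 = 81
σ = (4, 3, 1, 2): 11 + 3 + (-8) + 7 = 13
σ = (4, 3, 2, 1): 11 + 3 + 3 + 25 = 42
Optimal value attained by: σ = (2, 4, 3, 1).
Answer: det⊕(C) = 86; verdict: NONSINGULAR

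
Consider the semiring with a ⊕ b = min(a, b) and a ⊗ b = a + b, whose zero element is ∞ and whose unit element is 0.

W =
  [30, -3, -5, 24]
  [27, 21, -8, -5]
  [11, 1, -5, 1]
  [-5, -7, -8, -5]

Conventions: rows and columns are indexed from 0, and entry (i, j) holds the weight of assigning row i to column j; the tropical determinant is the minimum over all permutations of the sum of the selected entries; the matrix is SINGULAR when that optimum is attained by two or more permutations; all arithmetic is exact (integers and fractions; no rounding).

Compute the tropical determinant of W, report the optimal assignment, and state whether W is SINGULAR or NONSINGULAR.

σ = (0, 1, 2, 3): 30 + 21 + (-5) + (-5) = 41
σ = (0, 1, 3, 2): 30 + 21 + 1 + (-8) = 44
σ = (0, 2, 1, 3): 30 + (-8) + 1 + (-5) = 18
σ = (0, 2, 3, 1): 30 + (-8) + 1 + (-7) = 16
σ = (0, 3, 1, 2): 30 + (-5) + 1 + (-8) = 18
σ = (0, 3, 2, 1): 30 + (-5) + (-5) + (-7) = 13
σ = (1, 0, 2, 3): (-3) + 27 + (-5) + (-5) = 14
σ = (1, 0, 3, 2): (-3) + 27 + 1 + (-8) = 17
σ = (1, 2, 0, 3): (-3) + (-8) + 11 + (-5) = -5
σ = (1, 2, 3, 0): (-3) + (-8) + 1 + (-5) = -15
σ = (1, 3, 0, 2): (-3) + (-5) + 11 + (-8) = -5
σ = (1, 3, 2, 0): (-3) + (-5) + (-5) + (-5) = -18
σ = (2, 0, 1, 3): (-5) + 27 + 1 + (-5) = 18
σ = (2, 0, 3, 1): (-5) + 27 + 1 + (-7) = 16
σ = (2, 1, 0, 3): (-5) + 21 + 11 + (-5) = 22
σ = (2, 1, 3, 0): (-5) + 21 + 1 + (-5) = 12
σ = (2, 3, 0, 1): (-5) + (-5) + 11 + (-7) = -6
σ = (2, 3, 1, 0): (-5) + (-5) + 1 + (-5) = -14
σ = (3, 0, 1, 2): 24 + 27 + 1 + (-8) = 44
σ = (3, 0, 2, 1): 24 + 27 + (-5) + (-7) = 39
σ = (3, 1, 0, 2): 24 + 21 + 11 + (-8) = 48
σ = (3, 1, 2, 0): 24 + 21 + (-5) + (-5) = 35
σ = (3, 2, 0, 1): 24 + (-8) + 11 + (-7) = 20
σ = (3, 2, 1, 0): 24 + (-8) + 1 + (-5) = 12
Optimal value attained by: σ = (1, 3, 2, 0).
Answer: det⊕(W) = -18; verdict: NONSINGULAR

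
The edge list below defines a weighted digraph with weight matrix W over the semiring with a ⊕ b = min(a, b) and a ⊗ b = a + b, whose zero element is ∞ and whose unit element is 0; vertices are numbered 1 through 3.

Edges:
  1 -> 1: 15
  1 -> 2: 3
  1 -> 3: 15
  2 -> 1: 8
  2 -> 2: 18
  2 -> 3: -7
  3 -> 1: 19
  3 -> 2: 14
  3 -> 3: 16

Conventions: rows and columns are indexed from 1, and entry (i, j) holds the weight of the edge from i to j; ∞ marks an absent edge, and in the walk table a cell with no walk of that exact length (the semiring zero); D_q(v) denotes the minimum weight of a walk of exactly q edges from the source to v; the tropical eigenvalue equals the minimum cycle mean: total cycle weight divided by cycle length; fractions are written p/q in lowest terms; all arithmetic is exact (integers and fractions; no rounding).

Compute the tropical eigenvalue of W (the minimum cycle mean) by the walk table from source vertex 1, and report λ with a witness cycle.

q=0: [0, ∞, ∞]
q=1: [15, 3, 15]
q=2: [11, 18, -4]
q=3: [15, 10, 11]
Optimal cycle mean attained by: cycle 2->3->2, total (-7) + 14, length 2.
Answer: λ = 7/2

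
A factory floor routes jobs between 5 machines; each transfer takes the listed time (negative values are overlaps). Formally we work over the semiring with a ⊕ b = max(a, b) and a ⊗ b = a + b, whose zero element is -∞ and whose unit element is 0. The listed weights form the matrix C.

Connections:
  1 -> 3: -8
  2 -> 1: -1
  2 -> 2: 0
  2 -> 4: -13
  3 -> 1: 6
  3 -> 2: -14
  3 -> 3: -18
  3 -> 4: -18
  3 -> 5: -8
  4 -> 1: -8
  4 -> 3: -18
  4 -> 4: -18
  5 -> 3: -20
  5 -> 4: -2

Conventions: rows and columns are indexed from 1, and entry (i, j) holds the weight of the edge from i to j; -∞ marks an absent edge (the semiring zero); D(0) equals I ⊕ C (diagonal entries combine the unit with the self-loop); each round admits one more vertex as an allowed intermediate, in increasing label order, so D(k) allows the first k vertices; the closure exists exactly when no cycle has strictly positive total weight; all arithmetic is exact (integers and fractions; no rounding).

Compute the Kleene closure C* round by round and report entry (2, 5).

D(0):
  [0, -∞, -8, -∞, -∞]
  [-1, 0, -∞, -13, -∞]
  [6, -14, 0, -18, -8]
  [-8, -∞, -18, 0, -∞]
  [-∞, -∞, -20, -2, 0]
D(1):
  [0, -∞, -8, -∞, -∞]
  [-1, 0, -9, -13, -∞]
  [6, -14, 0, -18, -8]
  [-8, -∞, -16, 0, -∞]
  [-∞, -∞, -20, -2, 0]
D(2):
  [0, -∞, -8, -∞, -∞]
  [-1, 0, -9, -13, -∞]
  [6, -14, 0, -18, -8]
  [-8, -∞, -16, 0, -∞]
  [-∞, -∞, -20, -2, 0]
D(3):
  [0, -22, -8, -26, -16]
  [-1, 0, -9, -13, -17]
  [6, -14, 0, -18, -8]
  [-8, -30, -16, 0, -24]
  [-14, -34, -20, -2, 0]
D(4):
  [0, -22, -8, -26, -16]
  [-1, 0, -9, -13, -17]
  [6, -14, 0, -18, -8]
  [-8, -30, -16, 0, -24]
  [-10, -32, -18, -2, 0]
D(5):
  [0, -22, -8, -18, -16]
  [-1, 0, -9, -13, -17]
  [6, -14, 0, -10, -8]
  [-8, -30, -16, 0, -24]
  [-10, -32, -18, -2, 0]
Answer: C*[2][5] = -17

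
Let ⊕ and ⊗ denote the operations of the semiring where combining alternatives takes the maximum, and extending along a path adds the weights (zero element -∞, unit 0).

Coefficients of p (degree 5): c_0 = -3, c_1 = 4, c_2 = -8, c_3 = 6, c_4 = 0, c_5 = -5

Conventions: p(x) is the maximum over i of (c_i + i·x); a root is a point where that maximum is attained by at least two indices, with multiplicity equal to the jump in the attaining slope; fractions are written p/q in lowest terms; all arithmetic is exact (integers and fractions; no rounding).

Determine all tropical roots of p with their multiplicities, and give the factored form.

hull edge (i=0, c=-3) to (i=1, c=4): slope 7, span 1
hull edge (i=1, c=4) to (i=3, c=6): slope 1, span 2
hull edge (i=3, c=6) to (i=5, c=-5): slope -11/2, span 2
Factored form: p(x) = -5 ⊗ (x ⊕ (-7)) ⊗ (x ⊕ (-1)) ⊗ (x ⊕ (-1)) ⊗ (x ⊕ 11/2) ⊗ (x ⊕ 11/2)
Answer: roots = -7 (mult 1), -1 (mult 2), 11/2 (mult 2)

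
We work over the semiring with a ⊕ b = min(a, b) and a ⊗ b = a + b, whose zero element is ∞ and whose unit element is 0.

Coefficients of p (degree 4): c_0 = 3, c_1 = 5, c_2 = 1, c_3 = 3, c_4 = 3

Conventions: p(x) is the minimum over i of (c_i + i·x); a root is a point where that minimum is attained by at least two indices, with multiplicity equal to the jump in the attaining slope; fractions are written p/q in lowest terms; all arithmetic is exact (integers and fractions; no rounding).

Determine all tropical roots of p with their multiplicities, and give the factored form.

hull edge (i=0, c=3) to (i=2, c=1): slope -1, span 2
hull edge (i=2, c=1) to (i=4, c=3): slope 1, span 2
Factored form: p(x) = 3 ⊗ (x ⊕ (-1)) ⊗ (x ⊕ (-1)) ⊗ (x ⊕ 1) ⊗ (x ⊕ 1)
Answer: roots = -1 (mult 2), 1 (mult 2)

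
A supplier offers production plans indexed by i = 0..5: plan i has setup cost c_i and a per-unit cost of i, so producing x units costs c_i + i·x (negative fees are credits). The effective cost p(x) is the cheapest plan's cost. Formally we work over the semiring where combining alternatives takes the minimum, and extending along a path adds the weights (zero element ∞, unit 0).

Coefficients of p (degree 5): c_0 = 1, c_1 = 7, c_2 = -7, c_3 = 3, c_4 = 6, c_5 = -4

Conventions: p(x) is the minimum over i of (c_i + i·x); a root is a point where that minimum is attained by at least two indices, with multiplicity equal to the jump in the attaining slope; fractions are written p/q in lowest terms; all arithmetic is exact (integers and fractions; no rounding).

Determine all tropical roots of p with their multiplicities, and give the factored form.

hull edge (i=0, c=1) to (i=2, c=-7): slope -4, span 2
hull edge (i=2, c=-7) to (i=5, c=-4): slope 1, span 3
Factored form: p(x) = -4 ⊗ (x ⊕ (-1)) ⊗ (x ⊕ (-1)) ⊗ (x ⊕ (-1)) ⊗ (x ⊕ 4) ⊗ (x ⊕ 4)
Answer: roots = -1 (mult 3), 4 (mult 2)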